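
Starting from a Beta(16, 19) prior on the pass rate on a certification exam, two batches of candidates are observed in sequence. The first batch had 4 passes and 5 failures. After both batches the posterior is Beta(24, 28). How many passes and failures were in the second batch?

4 passes and 4 failures

Because Beta–binomial updating is additive in the counts, the combined data contributed (α_post−α_prior, β_post−β_prior) successes and failures.
Total across both batches: 24−16=8 passes, 28−19=9 failures.
Subtract the first batch: 8−4=4 passes and 9−5=4 failures.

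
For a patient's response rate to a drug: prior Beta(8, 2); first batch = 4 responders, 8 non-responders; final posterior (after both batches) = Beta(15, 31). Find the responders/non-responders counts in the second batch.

Sequential conjugate updates are equivalent to a single update on the pooled data, so total successes = posterior α − prior α and total failures = posterior β − prior β.
Total across both batches: 15−8=7 responders, 31−2=29 non-responders.
Subtract the first batch: 7−4=3 responders and 29−8=21 non-responders.

3 responders and 21 non-responders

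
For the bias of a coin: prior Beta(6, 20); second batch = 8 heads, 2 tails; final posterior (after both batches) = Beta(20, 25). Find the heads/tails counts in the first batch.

Because Beta–binomial updating is additive in the counts, the combined data contributed (α_post−α_prior, β_post−β_prior) successes and failures.
Total across both batches: 20−6=14 heads, 25−20=5 tails.
Subtract the second batch: 14−8=6 heads and 5−2=3 tails.

6 heads and 3 tails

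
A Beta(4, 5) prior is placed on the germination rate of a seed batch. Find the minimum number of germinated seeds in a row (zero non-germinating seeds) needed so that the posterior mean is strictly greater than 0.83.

k = 21

After k germinated seeds and 0 non-germinating seeds the posterior is Beta(4+k, 5), with mean (4+k)/(4+5+k).
Set (4+k)/(9+k) > 0.83 and solve: k > (0.83·9 − 4)/(1 − 0.83) = 20.412.
The smallest integer exceeding 20.412 is 21, and checking k=21: (25)/(30) = 0.8333 > 0.83.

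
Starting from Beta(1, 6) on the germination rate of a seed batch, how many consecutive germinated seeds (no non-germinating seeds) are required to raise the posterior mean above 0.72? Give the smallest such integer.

After k germinated seeds and 0 non-germinating seeds the posterior is Beta(1+k, 6), with mean (1+k)/(1+6+k).
Set (1+k)/(7+k) > 0.72 and solve: k > (0.72·7 − 1)/(1 − 0.72) = 14.429.
The smallest integer exceeding 14.429 is 15, and checking k=15: (16)/(22) = 0.7273 > 0.72.

k = 15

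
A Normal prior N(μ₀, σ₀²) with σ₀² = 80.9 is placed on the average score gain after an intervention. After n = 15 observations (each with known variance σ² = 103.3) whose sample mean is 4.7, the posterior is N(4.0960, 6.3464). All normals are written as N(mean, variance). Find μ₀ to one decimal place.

The posterior mean is a precision-weighted average: μ_n = (τ₀μ₀ + τ_data·x̄)/(τ₀+τ_data), with τ₀=1/σ₀² and τ_data=n/σ².
Here τ₀ = 1/80.9 = 0.012361 and τ_data = 15/103.3 = 0.145208, so τ_n = 0.157569.
Rearranging for μ₀: μ₀ = (μ_n·τ_n − τ_data·x̄)/τ₀ = (4.0960·0.157569 − 0.145208·4.7) / 0.012361 = -0.037075/0.012361 ≈ -3.0.

μ₀ = -3.0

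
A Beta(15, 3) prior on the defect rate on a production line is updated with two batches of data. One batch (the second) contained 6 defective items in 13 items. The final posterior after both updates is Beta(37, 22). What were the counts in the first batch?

16 defective items and 12 good items

Sequential conjugate updates are equivalent to a single update on the pooled data, so total successes = posterior α − prior α and total failures = posterior β − prior β.
Total across both batches: 37−15=22 defective items, 22−3=19 good items.
Subtract the second batch: 22−6=16 defective items and 19−7=12 good items.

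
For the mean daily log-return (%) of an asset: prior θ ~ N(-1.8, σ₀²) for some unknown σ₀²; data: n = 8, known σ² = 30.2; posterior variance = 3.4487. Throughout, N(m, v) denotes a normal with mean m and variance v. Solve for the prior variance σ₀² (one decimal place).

For the Normal–Normal model with known σ², precisions add: τ_n = τ₀ + n/σ².
So 1/σ₀² = 1/3.4487 − 8/30.2 = 0.289964 − 0.264901 = 0.025063.
Hence σ₀² = 1/0.025063 ≈ 39.9.

σ₀² = 39.9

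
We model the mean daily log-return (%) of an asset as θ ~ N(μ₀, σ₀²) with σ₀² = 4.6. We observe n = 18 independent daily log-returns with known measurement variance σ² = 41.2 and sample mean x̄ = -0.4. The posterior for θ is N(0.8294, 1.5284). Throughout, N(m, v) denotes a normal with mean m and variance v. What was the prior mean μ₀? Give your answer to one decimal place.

The posterior mean is a precision-weighted average: μ_n = (τ₀μ₀ + τ_data·x̄)/(τ₀+τ_data), with τ₀=1/σ₀² and τ_data=n/σ².
Here τ₀ = 1/4.6 = 0.217391 and τ_data = 18/41.2 = 0.436893, so τ_n = 0.654284.
Rearranging for μ₀: μ₀ = (μ_n·τ_n − τ_data·x̄)/τ₀ = (0.8294·0.654284 − 0.436893·-0.4) / 0.217391 = 0.717420/0.217391 ≈ 3.3.

μ₀ = 3.3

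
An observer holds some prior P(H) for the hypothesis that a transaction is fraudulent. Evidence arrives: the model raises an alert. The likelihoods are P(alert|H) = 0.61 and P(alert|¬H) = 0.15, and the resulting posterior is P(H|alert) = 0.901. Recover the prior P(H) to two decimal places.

In odds form, posterior odds = prior odds × likelihood ratio, so prior odds = posterior odds ÷ LR.
Posterior odds = 0.901/(1−0.901) = 9.1010. LR = 0.61/0.15 = 4.0667.
Prior odds = 9.1010/4.0667 = 2.2379, so P(H) = 2.2379/(1+2.2379) ≈ 0.69.

P(H) = 0.69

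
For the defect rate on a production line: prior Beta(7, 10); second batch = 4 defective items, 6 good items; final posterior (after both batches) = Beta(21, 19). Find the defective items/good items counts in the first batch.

10 defective items and 3 good items

Sequential conjugate updates are equivalent to a single update on the pooled data, so total successes = posterior α − prior α and total failures = posterior β − prior β.
Total across both batches: 21−7=14 defective items, 19−10=9 good items.
Subtract the second batch: 14−4=10 defective items and 9−6=3 good items.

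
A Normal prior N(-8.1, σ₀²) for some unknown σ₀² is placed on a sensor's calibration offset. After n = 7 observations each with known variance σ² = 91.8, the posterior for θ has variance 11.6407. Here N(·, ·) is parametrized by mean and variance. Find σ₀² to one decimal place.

Posterior precision equals prior precision plus data precision: 1/σ_n² = 1/σ₀² + n/σ².
So 1/σ₀² = 1/11.6407 − 7/91.8 = 0.085905 − 0.076253 = 0.009652.
Hence σ₀² = 1/0.009652 ≈ 103.6.

σ₀² = 103.6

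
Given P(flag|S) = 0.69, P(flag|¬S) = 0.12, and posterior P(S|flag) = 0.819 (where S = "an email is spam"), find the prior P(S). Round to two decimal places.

P(S) = 0.44

Bayes' rule in odds form gives O(S|E) = O(S)·[P(E|S)/P(E|¬S)], hence O(S) = O(S|E)/LR.
Posterior odds = 0.819/(1−0.819) = 4.5249. LR = 0.69/0.12 = 5.7500.
Prior odds = 4.5249/5.7500 = 0.7869, so P(S) = 0.7869/(1+0.7869) ≈ 0.44.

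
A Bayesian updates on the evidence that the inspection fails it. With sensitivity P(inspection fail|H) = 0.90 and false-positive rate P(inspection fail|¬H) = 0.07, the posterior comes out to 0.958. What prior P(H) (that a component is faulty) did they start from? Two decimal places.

P(H) = 0.64

Bayes' rule in odds form gives O(H|E) = O(H)·[P(E|H)/P(E|¬H)], hence O(H) = O(H|E)/LR.
Posterior odds = 0.958/(1−0.958) = 22.8095. LR = 0.90/0.07 = 12.8571.
Prior odds = 22.8095/12.8571 = 1.7741, so P(H) = 1.7741/(1+1.7741) ≈ 0.64.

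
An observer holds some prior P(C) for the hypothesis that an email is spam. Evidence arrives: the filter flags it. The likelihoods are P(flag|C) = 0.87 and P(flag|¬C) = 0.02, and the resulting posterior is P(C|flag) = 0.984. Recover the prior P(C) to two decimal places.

Bayes' rule in odds form gives O(C|E) = O(C)·[P(E|C)/P(E|¬C)], hence O(C) = O(C|E)/LR.
Posterior odds = 0.984/(1−0.984) = 61.5000. LR = 0.87/0.02 = 43.5000.
Prior odds = 61.5000/43.5000 = 1.4138, so P(C) = 1.4138/(1+1.4138) ≈ 0.59.

P(C) = 0.59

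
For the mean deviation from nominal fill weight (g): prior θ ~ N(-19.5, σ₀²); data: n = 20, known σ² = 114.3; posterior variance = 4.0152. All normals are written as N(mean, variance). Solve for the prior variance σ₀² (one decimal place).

Posterior precision equals prior precision plus data precision: 1/σ_n² = 1/σ₀² + n/σ².
So 1/σ₀² = 1/4.0152 − 20/114.3 = 0.249054 − 0.174978 = 0.074076.
Hence σ₀² = 1/0.074076 ≈ 13.5.

σ₀² = 13.5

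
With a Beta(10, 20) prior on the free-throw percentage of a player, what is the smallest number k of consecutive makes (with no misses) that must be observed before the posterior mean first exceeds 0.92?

After k makes and 0 misses the posterior is Beta(10+k, 20), with mean (10+k)/(10+20+k).
Set (10+k)/(30+k) > 0.92 and solve: k > (0.92·30 − 10)/(1 − 0.92) = 220.000.
The smallest integer exceeding 220.000 is 221, and checking k=221: (231)/(251) = 0.9203 > 0.92.

k = 221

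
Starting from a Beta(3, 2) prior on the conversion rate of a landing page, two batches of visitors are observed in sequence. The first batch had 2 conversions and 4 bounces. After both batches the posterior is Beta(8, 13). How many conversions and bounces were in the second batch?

Because Beta–binomial updating is additive in the counts, the combined data contributed (α_post−α_prior, β_post−β_prior) successes and failures.
Total across both batches: 8−3=5 conversions, 13−2=11 bounces.
Subtract the first batch: 5−2=3 conversions and 11−4=7 bounces.

3 conversions and 7 bounces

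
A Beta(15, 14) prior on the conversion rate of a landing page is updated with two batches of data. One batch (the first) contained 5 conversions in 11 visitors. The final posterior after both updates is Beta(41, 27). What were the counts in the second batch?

Because Beta–binomial updating is additive in the counts, the combined data contributed (α_post−α_prior, β_post−β_prior) successes and failures.
Total across both batches: 41−15=26 conversions, 27−14=13 bounces.
Subtract the first batch: 26−5=21 conversions and 13−6=7 bounces.

21 conversions and 7 bounces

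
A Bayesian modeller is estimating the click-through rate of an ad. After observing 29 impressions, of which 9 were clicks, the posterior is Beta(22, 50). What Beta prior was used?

Beta(13, 30)

A Beta(a, b) prior with s successes and f failures in binomial data gives a Beta(a+s, b+f) posterior.
Subtract the data counts: 22−9=13, 50−20=30.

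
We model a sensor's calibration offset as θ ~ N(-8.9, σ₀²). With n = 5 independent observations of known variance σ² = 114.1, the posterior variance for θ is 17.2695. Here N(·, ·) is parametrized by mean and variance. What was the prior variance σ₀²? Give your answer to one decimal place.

σ₀² = 71.0

For the Normal–Normal model with known σ², precisions add: τ_n = τ₀ + n/σ².
So 1/σ₀² = 1/17.2695 − 5/114.1 = 0.057906 − 0.043821 = 0.014085.
Hence σ₀² = 1/0.014085 ≈ 71.0.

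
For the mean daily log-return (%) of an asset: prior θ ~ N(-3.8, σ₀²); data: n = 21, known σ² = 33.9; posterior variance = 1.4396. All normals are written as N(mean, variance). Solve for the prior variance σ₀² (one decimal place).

σ₀² = 13.3

For the Normal–Normal model with known σ², precisions add: τ_n = τ₀ + n/σ².
So 1/σ₀² = 1/1.4396 − 21/33.9 = 0.694637 − 0.619469 = 0.075168.
Hence σ₀² = 1/0.075168 ≈ 13.3.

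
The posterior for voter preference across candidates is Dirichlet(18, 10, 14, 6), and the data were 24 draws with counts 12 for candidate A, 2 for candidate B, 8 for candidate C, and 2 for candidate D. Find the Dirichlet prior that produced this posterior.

For a Dirichlet(α) prior with multinomial counts c, the posterior is Dirichlet(α + c) componentwise.
Subtract each count from the matching posterior parameter: 18−12=6, 10−2=8, 14−8=6, 6−2=4.

Dirichlet(6, 8, 6, 4)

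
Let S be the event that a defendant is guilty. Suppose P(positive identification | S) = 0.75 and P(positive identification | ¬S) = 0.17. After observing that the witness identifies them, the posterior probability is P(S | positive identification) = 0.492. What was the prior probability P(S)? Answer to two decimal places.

In odds form, posterior odds = prior odds × likelihood ratio, so prior odds = posterior odds ÷ LR.
Posterior odds = 0.492/(1−0.492) = 0.9685. LR = 0.75/0.17 = 4.4118.
Prior odds = 0.9685/4.4118 = 0.2195, so P(S) = 0.2195/(1+0.2195) ≈ 0.18.

P(S) = 0.18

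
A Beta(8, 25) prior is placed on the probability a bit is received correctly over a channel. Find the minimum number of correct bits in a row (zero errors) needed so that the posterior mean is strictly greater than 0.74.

After k correct bits and 0 errors the posterior is Beta(8+k, 25), with mean (8+k)/(8+25+k).
Set (8+k)/(33+k) > 0.74 and solve: k > (0.74·33 − 8)/(1 − 0.74) = 63.154.
The smallest integer exceeding 63.154 is 64, and checking k=64: (72)/(97) = 0.7423 > 0.74.

k = 64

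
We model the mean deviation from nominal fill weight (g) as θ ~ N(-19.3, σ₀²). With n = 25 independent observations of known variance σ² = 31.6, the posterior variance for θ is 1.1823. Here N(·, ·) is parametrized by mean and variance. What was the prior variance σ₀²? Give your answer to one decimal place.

σ₀² = 18.3

For the Normal–Normal model with known σ², precisions add: τ_n = τ₀ + n/σ².
So 1/σ₀² = 1/1.1823 − 25/31.6 = 0.845809 − 0.791139 = 0.054670.
Hence σ₀² = 1/0.054670 ≈ 18.3.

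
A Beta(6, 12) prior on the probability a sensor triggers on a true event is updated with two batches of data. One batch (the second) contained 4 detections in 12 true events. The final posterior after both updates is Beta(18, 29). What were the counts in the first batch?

8 detections and 9 misses

Sequential conjugate updates are equivalent to a single update on the pooled data, so total successes = posterior α − prior α and total failures = posterior β − prior β.
Total across both batches: 18−6=12 detections, 29−12=17 misses.
Subtract the second batch: 12−4=8 detections and 17−8=9 misses.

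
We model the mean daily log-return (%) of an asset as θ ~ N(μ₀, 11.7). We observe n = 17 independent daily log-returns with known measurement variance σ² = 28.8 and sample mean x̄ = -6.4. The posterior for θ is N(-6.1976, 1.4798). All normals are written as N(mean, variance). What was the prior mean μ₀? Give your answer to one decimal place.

μ₀ = -4.8

The posterior mean is a precision-weighted average: μ_n = (τ₀μ₀ + τ_data·x̄)/(τ₀+τ_data), with τ₀=1/σ₀² and τ_data=n/σ².
Here τ₀ = 1/11.7 = 0.085470 and τ_data = 17/28.8 = 0.590278, so τ_n = 0.675748.
Rearranging for μ₀: μ₀ = (μ_n·τ_n − τ_data·x̄)/τ₀ = (-6.1976·0.675748 − 0.590278·-6.4) / 0.085470 = -0.410237/0.085470 ≈ -4.8.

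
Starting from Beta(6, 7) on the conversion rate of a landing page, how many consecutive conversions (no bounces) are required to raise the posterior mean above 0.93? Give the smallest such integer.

k = 88

After k conversions and 0 bounces the posterior is Beta(6+k, 7), with mean (6+k)/(6+7+k).
Set (6+k)/(13+k) > 0.93 and solve: k > (0.93·13 − 6)/(1 − 0.93) = 87.000.
The smallest integer exceeding 87.000 is 88, and checking k=88: (94)/(101) = 0.9307 > 0.93.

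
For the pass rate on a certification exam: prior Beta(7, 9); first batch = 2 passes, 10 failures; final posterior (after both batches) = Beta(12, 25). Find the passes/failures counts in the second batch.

Because Beta–binomial updating is additive in the counts, the combined data contributed (α_post−α_prior, β_post−β_prior) successes and failures.
Total across both batches: 12−7=5 passes, 25−9=16 failures.
Subtract the first batch: 5−2=3 passes and 16−10=6 failures.

3 passes and 6 failures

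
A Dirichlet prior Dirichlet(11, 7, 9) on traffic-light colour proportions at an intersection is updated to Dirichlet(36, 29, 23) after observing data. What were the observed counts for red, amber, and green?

counts (25, 22, 14)

For a Dirichlet(α) prior with multinomial counts c, the posterior is Dirichlet(α + c) componentwise.
Counts are posterior − prior componentwise: 36−11=25, 29−7=22, 23−9=14.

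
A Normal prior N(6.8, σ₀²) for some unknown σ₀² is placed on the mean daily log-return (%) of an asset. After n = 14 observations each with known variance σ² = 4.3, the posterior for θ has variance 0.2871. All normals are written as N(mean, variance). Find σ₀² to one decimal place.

Posterior precision equals prior precision plus data precision: 1/σ_n² = 1/σ₀² + n/σ².
So 1/σ₀² = 1/0.2871 − 14/4.3 = 3.483107 − 3.255814 = 0.227293.
Hence σ₀² = 1/0.227293 ≈ 4.4.

σ₀² = 4.4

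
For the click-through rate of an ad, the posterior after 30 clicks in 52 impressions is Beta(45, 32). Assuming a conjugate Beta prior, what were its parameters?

Beta(15, 10)

Under Beta–binomial conjugacy the posterior parameters are (a+s, b+f).
So a = 45 − 30 = 15 and b = 32 − 22 = 10.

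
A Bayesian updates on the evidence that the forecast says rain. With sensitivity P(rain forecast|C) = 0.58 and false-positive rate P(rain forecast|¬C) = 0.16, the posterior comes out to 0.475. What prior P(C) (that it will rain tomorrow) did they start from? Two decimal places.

In odds form, posterior odds = prior odds × likelihood ratio, so prior odds = posterior odds ÷ LR.
Posterior odds = 0.475/(1−0.475) = 0.9048. LR = 0.58/0.16 = 3.6250.
Prior odds = 0.9048/3.6250 = 0.2496, so P(C) = 0.2496/(1+0.2496) ≈ 0.20.

P(C) = 0.20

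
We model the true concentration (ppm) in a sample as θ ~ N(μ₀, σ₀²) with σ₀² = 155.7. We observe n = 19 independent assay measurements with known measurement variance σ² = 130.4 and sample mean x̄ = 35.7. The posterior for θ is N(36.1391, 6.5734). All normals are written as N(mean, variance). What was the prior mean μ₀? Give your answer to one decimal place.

The posterior mean is a precision-weighted average: μ_n = (τ₀μ₀ + τ_data·x̄)/(τ₀+τ_data), with τ₀=1/σ₀² and τ_data=n/σ².
Here τ₀ = 1/155.7 = 0.006423 and τ_data = 19/130.4 = 0.145706, so τ_n = 0.152129.
Rearranging for μ₀: μ₀ = (μ_n·τ_n − τ_data·x̄)/τ₀ = (36.1391·0.152129 − 0.145706·35.7) / 0.006423 = 0.296101/0.006423 ≈ 46.1.

μ₀ = 46.1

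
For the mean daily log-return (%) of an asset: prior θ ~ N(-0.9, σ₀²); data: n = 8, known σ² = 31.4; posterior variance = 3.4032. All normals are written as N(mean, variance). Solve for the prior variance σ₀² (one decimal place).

For the Normal–Normal model with known σ², precisions add: τ_n = τ₀ + n/σ².
So 1/σ₀² = 1/3.4032 − 8/31.4 = 0.293841 − 0.254777 = 0.039064.
Hence σ₀² = 1/0.039064 ≈ 25.6.

σ₀² = 25.6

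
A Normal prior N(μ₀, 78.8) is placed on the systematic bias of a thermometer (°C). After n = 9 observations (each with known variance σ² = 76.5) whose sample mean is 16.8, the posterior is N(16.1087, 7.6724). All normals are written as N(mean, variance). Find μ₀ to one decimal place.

The posterior mean is a precision-weighted average: μ_n = (τ₀μ₀ + τ_data·x̄)/(τ₀+τ_data), with τ₀=1/σ₀² and τ_data=n/σ².
Here τ₀ = 1/78.8 = 0.012690 and τ_data = 9/76.5 = 0.117647, so τ_n = 0.130337.
Rearranging for μ₀: μ₀ = (μ_n·τ_n − τ_data·x̄)/τ₀ = (16.1087·0.130337 − 0.117647·16.8) / 0.012690 = 0.123090/0.012690 ≈ 9.7.

μ₀ = 9.7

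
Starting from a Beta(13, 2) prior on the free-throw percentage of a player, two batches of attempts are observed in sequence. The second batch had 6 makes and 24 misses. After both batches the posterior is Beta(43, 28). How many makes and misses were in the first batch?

24 makes and 2 misses

Sequential conjugate updates are equivalent to a single update on the pooled data, so total successes = posterior α − prior α and total failures = posterior β − prior β.
Total across both batches: 43−13=30 makes, 28−2=26 misses.
Subtract the second batch: 30−6=24 makes and 26−24=2 misses.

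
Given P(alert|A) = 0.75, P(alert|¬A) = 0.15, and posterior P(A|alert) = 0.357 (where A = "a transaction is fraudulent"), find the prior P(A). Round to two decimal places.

Bayes' rule in odds form gives O(A|E) = O(A)·[P(E|A)/P(E|¬A)], hence O(A) = O(A|E)/LR.
Posterior odds = 0.357/(1−0.357) = 0.5552. LR = 0.75/0.15 = 5.0000.
Prior odds = 0.5552/5.0000 = 0.1110, so P(A) = 0.1110/(1+0.1110) ≈ 0.10.

P(A) = 0.10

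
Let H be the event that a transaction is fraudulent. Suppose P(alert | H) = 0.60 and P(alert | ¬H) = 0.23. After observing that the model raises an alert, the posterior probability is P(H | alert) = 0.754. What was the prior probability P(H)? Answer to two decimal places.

P(H) = 0.54

Bayes' rule in odds form gives O(H|E) = O(H)·[P(E|H)/P(E|¬H)], hence O(H) = O(H|E)/LR.
Posterior odds = 0.754/(1−0.754) = 3.0650. LR = 0.60/0.23 = 2.6087.
Prior odds = 3.0650/2.6087 = 1.1749, so P(H) = 1.1749/(1+1.1749) ≈ 0.54.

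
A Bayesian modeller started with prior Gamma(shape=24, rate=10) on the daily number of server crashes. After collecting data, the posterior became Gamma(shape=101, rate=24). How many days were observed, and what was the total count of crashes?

A Gamma(α, β) prior (rate parametrization) on a Poisson rate with n observations summing to S gives posterior Gamma(α+S, β+n).
Matching: Σxᵢ = 101 − 24 = 77 and n = 24 − 10 = 14.

n = 14 days with total 77 crashes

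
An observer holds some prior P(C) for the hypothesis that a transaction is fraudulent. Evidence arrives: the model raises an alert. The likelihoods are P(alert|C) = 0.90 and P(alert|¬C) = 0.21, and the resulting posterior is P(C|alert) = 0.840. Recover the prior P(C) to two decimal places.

P(C) = 0.55

In odds form, posterior odds = prior odds × likelihood ratio, so prior odds = posterior odds ÷ LR.
Posterior odds = 0.840/(1−0.840) = 5.2500. LR = 0.90/0.21 = 4.2857.
Prior odds = 5.2500/4.2857 = 1.2250, so P(C) = 1.2250/(1+1.2250) ≈ 0.55.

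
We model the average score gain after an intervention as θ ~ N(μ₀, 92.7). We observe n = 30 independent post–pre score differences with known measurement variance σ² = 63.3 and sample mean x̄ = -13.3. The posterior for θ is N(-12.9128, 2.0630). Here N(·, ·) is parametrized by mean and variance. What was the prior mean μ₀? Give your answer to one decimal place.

With known observation variance, the Normal–Normal posterior has precision τ_n = τ₀ + n/σ² and mean μ_n = (τ₀μ₀ + (n/σ²)x̄)/τ_n.
Here τ₀ = 1/92.7 = 0.010787 and τ_data = 30/63.3 = 0.473934, so τ_n = 0.484721.
Rearranging for μ₀: μ₀ = (μ_n·τ_n − τ_data·x̄)/τ₀ = (-12.9128·0.484721 − 0.473934·-13.3) / 0.010787 = 0.044217/0.010787 ≈ 4.1.

μ₀ = 4.1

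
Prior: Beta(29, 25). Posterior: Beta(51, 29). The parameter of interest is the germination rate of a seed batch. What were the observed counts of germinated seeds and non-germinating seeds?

22 germinated seeds and 4 non-germinating seeds

Under Beta–binomial conjugacy the posterior parameters are (α+s, β+f).
Match parameters: s=51−29=22, f=29−25=4.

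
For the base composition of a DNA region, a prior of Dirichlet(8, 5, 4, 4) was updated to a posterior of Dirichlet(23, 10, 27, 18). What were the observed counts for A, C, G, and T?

counts (15, 5, 23, 14)

For a Dirichlet(α) prior with multinomial counts c, the posterior is Dirichlet(α + c) componentwise.
Counts are posterior − prior componentwise: 23−8=15, 10−5=5, 27−4=23, 18−4=14.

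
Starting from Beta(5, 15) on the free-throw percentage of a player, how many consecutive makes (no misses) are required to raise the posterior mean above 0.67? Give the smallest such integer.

After k makes and 0 misses the posterior is Beta(5+k, 15), with mean (5+k)/(5+15+k).
Set (5+k)/(20+k) > 0.67 and solve: k > (0.67·20 − 5)/(1 − 0.67) = 25.455.
The smallest integer exceeding 25.455 is 26, and checking k=26: (31)/(46) = 0.6739 > 0.67.

k = 26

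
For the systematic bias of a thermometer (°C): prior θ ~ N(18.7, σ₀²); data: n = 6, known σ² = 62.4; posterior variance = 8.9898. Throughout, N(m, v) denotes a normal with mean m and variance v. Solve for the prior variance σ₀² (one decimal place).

For the Normal–Normal model with known σ², precisions add: τ_n = τ₀ + n/σ².
So 1/σ₀² = 1/8.9898 − 6/62.4 = 0.111237 − 0.096154 = 0.015083.
Hence σ₀² = 1/0.015083 ≈ 66.3.

σ₀² = 66.3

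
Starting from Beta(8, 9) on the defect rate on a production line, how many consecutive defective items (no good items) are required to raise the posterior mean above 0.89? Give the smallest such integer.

After k defective items and 0 good items the posterior is Beta(8+k, 9), with mean (8+k)/(8+9+k).
Set (8+k)/(17+k) > 0.89 and solve: k > (0.89·17 − 8)/(1 − 0.89) = 64.818.
The smallest integer exceeding 64.818 is 65.

k = 65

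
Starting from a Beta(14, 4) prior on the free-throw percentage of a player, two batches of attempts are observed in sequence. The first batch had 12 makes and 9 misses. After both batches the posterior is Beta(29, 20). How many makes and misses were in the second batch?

Sequential conjugate updates are equivalent to a single update on the pooled data, so total successes = posterior α − prior α and total failures = posterior β − prior β.
Total across both batches: 29−14=15 makes, 20−4=16 misses.
Subtract the first batch: 15−12=3 makes and 16−9=7 misses.

3 makes and 7 misses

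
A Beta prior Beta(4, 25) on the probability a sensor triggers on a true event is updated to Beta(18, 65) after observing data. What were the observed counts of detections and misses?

14 detections and 40 misses

Beta is conjugate to the binomial likelihood: posterior = Beta(a+s, b+f).
Match parameters: s=18−4=14, f=65−25=40.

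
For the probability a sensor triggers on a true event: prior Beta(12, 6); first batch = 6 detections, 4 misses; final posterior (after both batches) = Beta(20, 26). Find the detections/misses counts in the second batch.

2 detections and 16 misses

Because Beta–binomial updating is additive in the counts, the combined data contributed (α_post−α_prior, β_post−β_prior) successes and failures.
Total across both batches: 20−12=8 detections, 26−6=20 misses.
Subtract the first batch: 8−6=2 detections and 20−4=16 misses.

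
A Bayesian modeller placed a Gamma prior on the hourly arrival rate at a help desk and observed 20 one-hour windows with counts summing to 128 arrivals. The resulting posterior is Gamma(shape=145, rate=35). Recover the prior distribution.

Gamma–Poisson conjugacy: posterior shape = α + Σxᵢ, posterior rate = β + n.
So α = 145 − 128 = 17 and β = 35 − 20 = 15.

Gamma(shape=17, rate=15)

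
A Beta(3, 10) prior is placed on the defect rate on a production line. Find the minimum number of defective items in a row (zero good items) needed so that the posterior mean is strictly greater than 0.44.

After k defective items and 0 good items the posterior is Beta(3+k, 10), with mean (3+k)/(3+10+k).
Set (3+k)/(13+k) > 0.44 and solve: k > (0.44·13 − 3)/(1 − 0.44) = 4.857.
The smallest integer exceeding 4.857 is 5.

k = 5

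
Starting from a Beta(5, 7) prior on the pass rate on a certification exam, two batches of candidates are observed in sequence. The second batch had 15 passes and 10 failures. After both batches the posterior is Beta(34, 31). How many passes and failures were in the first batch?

Because Beta–binomial updating is additive in the counts, the combined data contributed (α_post−α_prior, β_post−β_prior) successes and failures.
Total across both batches: 34−5=29 passes, 31−7=24 failures.
Subtract the second batch: 29−15=14 passes and 24−10=14 failures.

14 passes and 14 failures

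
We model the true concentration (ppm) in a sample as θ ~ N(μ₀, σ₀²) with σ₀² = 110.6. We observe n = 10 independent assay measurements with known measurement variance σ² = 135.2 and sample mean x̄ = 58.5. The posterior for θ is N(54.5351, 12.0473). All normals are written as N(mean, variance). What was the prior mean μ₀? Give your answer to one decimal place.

The posterior mean is a precision-weighted average: μ_n = (τ₀μ₀ + τ_data·x̄)/(τ₀+τ_data), with τ₀=1/σ₀² and τ_data=n/σ².
Here τ₀ = 1/110.6 = 0.009042 and τ_data = 10/135.2 = 0.073964, so τ_n = 0.083006.
Rearranging for μ₀: μ₀ = (μ_n·τ_n − τ_data·x̄)/τ₀ = (54.5351·0.083006 − 0.073964·58.5) / 0.009042 = 0.199847/0.009042 ≈ 22.1.

μ₀ = 22.1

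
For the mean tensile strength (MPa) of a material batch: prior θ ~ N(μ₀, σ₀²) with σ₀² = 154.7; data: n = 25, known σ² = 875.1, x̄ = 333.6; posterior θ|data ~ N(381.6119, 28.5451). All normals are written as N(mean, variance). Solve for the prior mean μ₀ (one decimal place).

μ₀ = 593.8

The posterior mean is a precision-weighted average: μ_n = (τ₀μ₀ + τ_data·x̄)/(τ₀+τ_data), with τ₀=1/σ₀² and τ_data=n/σ².
Here τ₀ = 1/154.7 = 0.006464 and τ_data = 25/875.1 = 0.028568, so τ_n = 0.035032.
Rearranging for μ₀: μ₀ = (μ_n·τ_n − τ_data·x̄)/τ₀ = (381.6119·0.035032 − 0.028568·333.6) / 0.006464 = 3.838343/0.006464 ≈ 593.8.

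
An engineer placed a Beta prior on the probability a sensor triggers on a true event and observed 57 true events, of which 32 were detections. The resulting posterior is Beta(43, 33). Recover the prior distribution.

Beta(11, 8)

A Beta(α, β) prior with s successes and f failures in binomial data gives a Beta(α+s, β+f) posterior.
So α = 43 − 32 = 11 and β = 33 − 25 = 8.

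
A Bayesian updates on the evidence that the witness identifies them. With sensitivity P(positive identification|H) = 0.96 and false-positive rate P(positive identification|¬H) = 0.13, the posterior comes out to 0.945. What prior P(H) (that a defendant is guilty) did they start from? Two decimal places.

In odds form, posterior odds = prior odds × likelihood ratio, so prior odds = posterior odds ÷ LR.
Posterior odds = 0.945/(1−0.945) = 17.1818. LR = 0.96/0.13 = 7.3846.
Prior odds = 17.1818/7.3846 = 2.3267, so P(H) = 2.3267/(1+2.3267) ≈ 0.70.

P(H) = 0.70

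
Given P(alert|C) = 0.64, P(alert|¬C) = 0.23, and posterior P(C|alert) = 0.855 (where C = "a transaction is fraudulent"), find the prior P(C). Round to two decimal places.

Bayes' rule in odds form gives O(C|E) = O(C)·[P(E|C)/P(E|¬C)], hence O(C) = O(C|E)/LR.
Posterior odds = 0.855/(1−0.855) = 5.8966. LR = 0.64/0.23 = 2.7826.
Prior odds = 5.8966/2.7826 = 2.1191, so P(C) = 2.1191/(1+2.1191) ≈ 0.68.

P(C) = 0.68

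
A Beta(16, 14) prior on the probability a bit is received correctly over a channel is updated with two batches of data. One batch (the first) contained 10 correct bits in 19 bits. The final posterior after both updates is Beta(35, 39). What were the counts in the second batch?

Because Beta–binomial updating is additive in the counts, the combined data contributed (α_post−α_prior, β_post−β_prior) successes and failures.
Total across both batches: 35−16=19 correct bits, 39−14=25 errors.
Subtract the first batch: 19−10=9 correct bits and 25−9=16 errors.

9 correct bits and 16 errors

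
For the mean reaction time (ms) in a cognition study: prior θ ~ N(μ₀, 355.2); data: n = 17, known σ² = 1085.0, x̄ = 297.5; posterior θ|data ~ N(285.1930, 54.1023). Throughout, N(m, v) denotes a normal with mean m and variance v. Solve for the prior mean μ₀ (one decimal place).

The posterior mean is a precision-weighted average: μ_n = (τ₀μ₀ + τ_data·x̄)/(τ₀+τ_data), with τ₀=1/σ₀² and τ_data=n/σ².
Here τ₀ = 1/355.2 = 0.002815 and τ_data = 17/1085.0 = 0.015668, so τ_n = 0.018483.
Rearranging for μ₀: μ₀ = (μ_n·τ_n − τ_data·x̄)/τ₀ = (285.1930·0.018483 − 0.015668·297.5) / 0.002815 = 0.609992/0.002815 ≈ 216.7.

μ₀ = 216.7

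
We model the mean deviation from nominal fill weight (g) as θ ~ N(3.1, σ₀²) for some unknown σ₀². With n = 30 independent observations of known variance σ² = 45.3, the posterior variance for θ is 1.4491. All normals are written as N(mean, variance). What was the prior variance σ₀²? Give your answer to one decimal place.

Posterior precision equals prior precision plus data precision: 1/σ_n² = 1/σ₀² + n/σ².
So 1/σ₀² = 1/1.4491 − 30/45.3 = 0.690084 − 0.662252 = 0.027832.
Hence σ₀² = 1/0.027832 ≈ 35.9.

σ₀² = 35.9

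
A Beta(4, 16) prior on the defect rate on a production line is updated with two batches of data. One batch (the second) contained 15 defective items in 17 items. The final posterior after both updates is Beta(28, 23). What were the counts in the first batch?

9 defective items and 5 good items

Because Beta–binomial updating is additive in the counts, the combined data contributed (α_post−α_prior, β_post−β_prior) successes and failures.
Total across both batches: 28−4=24 defective items, 23−16=7 good items.
Subtract the second batch: 24−15=9 defective items and 7−2=5 good items.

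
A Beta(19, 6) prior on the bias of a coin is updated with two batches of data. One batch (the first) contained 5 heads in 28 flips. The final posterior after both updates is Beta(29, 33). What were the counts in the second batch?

5 heads and 4 tails

Sequential conjugate updates are equivalent to a single update on the pooled data, so total successes = posterior α − prior α and total failures = posterior β − prior β.
Total across both batches: 29−19=10 heads, 33−6=27 tails.
Subtract the first batch: 10−5=5 heads and 27−23=4 tails.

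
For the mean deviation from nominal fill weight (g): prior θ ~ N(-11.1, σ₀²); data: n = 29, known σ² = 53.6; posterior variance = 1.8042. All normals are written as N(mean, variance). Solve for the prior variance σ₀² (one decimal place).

For the Normal–Normal model with known σ², precisions add: τ_n = τ₀ + n/σ².
So 1/σ₀² = 1/1.8042 − 29/53.6 = 0.554262 − 0.541045 = 0.013217.
Hence σ₀² = 1/0.013217 ≈ 75.7.

σ₀² = 75.7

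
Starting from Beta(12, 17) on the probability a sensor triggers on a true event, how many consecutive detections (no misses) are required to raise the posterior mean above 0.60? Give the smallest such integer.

k = 14

After k detections and 0 misses the posterior is Beta(12+k, 17), with mean (12+k)/(12+17+k).
Set (12+k)/(29+k) > 0.60 and solve: k > (0.60·29 − 12)/(1 − 0.60) = 13.500.
The smallest integer exceeding 13.500 is 14.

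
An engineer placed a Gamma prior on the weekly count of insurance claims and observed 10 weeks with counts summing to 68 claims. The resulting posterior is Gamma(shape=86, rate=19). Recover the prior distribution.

Gamma(shape=18, rate=9)

Gamma–Poisson conjugacy: posterior shape = α + Σxᵢ, posterior rate = β + n.
So α = 86 − 68 = 18 and β = 19 − 10 = 9.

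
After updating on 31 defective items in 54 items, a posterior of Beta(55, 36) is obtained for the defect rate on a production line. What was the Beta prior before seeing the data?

A Beta(α, β) prior with s successes and f failures in binomial data gives a Beta(α+s, β+f) posterior.
So α = 55 − 31 = 24 and β = 36 − 23 = 13.

Beta(24, 13)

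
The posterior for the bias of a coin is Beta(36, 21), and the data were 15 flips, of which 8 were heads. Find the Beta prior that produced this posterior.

A Beta(α, β) prior with s successes and f failures in binomial data gives a Beta(α+s, β+f) posterior.
So α = 36 − 8 = 28 and β = 21 − 7 = 14.

Beta(28, 14)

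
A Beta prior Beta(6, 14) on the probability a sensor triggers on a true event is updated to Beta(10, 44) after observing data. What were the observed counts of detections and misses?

4 detections and 30 misses

A Beta(a, b) prior with s successes and f failures in binomial data gives a Beta(a+s, b+f) posterior.
Match parameters: s=10−6=4, f=44−14=30.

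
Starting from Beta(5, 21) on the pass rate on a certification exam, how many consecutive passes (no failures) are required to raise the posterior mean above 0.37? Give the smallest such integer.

k = 8

After k passes and 0 failures the posterior is Beta(5+k, 21), with mean (5+k)/(5+21+k).
Set (5+k)/(26+k) > 0.37 and solve: k > (0.37·26 − 5)/(1 − 0.37) = 7.333.
The smallest integer exceeding 7.333 is 8.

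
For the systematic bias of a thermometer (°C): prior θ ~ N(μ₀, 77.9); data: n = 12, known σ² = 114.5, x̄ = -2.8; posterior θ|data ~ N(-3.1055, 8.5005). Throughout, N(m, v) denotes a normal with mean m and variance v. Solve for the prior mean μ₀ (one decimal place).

The posterior mean is a precision-weighted average: μ_n = (τ₀μ₀ + τ_data·x̄)/(τ₀+τ_data), with τ₀=1/σ₀² and τ_data=n/σ².
Here τ₀ = 1/77.9 = 0.012837 and τ_data = 12/114.5 = 0.104803, so τ_n = 0.117640.
Rearranging for μ₀: μ₀ = (μ_n·τ_n − τ_data·x̄)/τ₀ = (-3.1055·0.117640 − 0.104803·-2.8) / 0.012837 = -0.071883/0.012837 ≈ -5.6.

μ₀ = -5.6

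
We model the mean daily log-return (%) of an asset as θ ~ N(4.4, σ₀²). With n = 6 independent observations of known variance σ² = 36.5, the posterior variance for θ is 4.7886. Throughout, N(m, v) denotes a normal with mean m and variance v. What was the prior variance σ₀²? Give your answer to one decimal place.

σ₀² = 22.5

For the Normal–Normal model with known σ², precisions add: τ_n = τ₀ + n/σ².
So 1/σ₀² = 1/4.7886 − 6/36.5 = 0.208829 − 0.164384 = 0.044445.
Hence σ₀² = 1/0.044445 ≈ 22.5.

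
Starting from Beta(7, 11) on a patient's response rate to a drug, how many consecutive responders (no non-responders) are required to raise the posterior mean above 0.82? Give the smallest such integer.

k = 44

After k responders and 0 non-responders the posterior is Beta(7+k, 11), with mean (7+k)/(7+11+k).
Set (7+k)/(18+k) > 0.82 and solve: k > (0.82·18 − 7)/(1 − 0.82) = 43.111.
The smallest integer exceeding 43.111 is 44, and checking k=44: (51)/(62) = 0.8226 > 0.82.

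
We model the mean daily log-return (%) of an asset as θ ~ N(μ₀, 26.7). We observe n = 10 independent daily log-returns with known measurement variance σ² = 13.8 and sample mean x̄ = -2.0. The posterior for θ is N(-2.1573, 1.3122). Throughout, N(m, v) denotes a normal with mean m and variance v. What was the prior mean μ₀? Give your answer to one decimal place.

The posterior mean is a precision-weighted average: μ_n = (τ₀μ₀ + τ_data·x̄)/(τ₀+τ_data), with τ₀=1/σ₀² and τ_data=n/σ².
Here τ₀ = 1/26.7 = 0.037453 and τ_data = 10/13.8 = 0.724638, so τ_n = 0.762091.
Rearranging for μ₀: μ₀ = (μ_n·τ_n − τ_data·x̄)/τ₀ = (-2.1573·0.762091 − 0.724638·-2.0) / 0.037453 = -0.194783/0.037453 ≈ -5.2.

μ₀ = -5.2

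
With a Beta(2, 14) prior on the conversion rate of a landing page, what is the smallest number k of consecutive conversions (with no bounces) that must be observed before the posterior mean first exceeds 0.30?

After k conversions and 0 bounces the posterior is Beta(2+k, 14), with mean (2+k)/(2+14+k).
Set (2+k)/(16+k) > 0.30 and solve: k > (0.30·16 − 2)/(1 − 0.30) = 4.000.
The smallest integer exceeding 4.000 is 5.

k = 5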